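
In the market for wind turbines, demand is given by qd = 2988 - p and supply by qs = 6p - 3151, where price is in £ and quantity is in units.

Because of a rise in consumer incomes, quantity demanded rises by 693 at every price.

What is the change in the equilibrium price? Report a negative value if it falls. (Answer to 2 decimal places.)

+99.00

Solve the original market: 2988 - p = 6p - 3151, hence p = 877 and q = 2111.
The shock moves the curves to qd = 3681 - p and qs = 6p - 3151.
Equate the new curves: 3681 - p = 6p - 3151, giving 6832 = 7p, p = 976, q = 2705.
Δp = 976 − 877 = +99.00.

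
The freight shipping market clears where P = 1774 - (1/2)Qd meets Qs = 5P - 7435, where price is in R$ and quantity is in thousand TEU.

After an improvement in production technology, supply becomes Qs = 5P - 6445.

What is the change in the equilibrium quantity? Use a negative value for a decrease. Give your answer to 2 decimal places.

+282.86

Before the shock: 3548 - 2P = 5P - 7435 ⇒ 10983 = 7P ⇒ P = 1569, Q = 410.
With the change applied: demand Qd = 3548 - 2P, supply Qs = 5P - 6445.
Equate the new curves: 3548 - 2P = 5P - 6445, giving 9993 = 7P, P = 9993/7 ≈ 1427.5714, Q = 4850/7 ≈ 692.8571.
ΔQ = 692.8571 − 410 = +282.86.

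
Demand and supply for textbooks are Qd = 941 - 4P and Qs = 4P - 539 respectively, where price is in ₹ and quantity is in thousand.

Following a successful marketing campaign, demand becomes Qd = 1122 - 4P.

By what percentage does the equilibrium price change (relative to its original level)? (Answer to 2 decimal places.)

+12.23

Initially, 941 - 4P = 4P - 539, so 1480 = 8P and P = 185, Q = 201.
The new curves are Qd = 1122 - 4P (demand) and Qs = 4P - 539 (supply).
Clearing the new market: 1122 - 4P = 4P - 539, so P = 207.625 and Q = 291.5.
%ΔP = (207.625 − 185) / 185 × 100 = +12.23%.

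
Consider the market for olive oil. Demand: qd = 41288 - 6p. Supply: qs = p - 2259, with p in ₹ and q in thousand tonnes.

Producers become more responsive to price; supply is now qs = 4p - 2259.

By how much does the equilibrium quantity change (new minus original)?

Solve the original market: 41288 - 6p = p - 2259, hence p = 6221 and q = 3962.
The shock moves the curves to qd = 41288 - 6p and qs = 4p - 2259.
Setting them equal: 41288 - 6p = 4p - 2259 → 43547 = 10p, so p = 4354.7 and q = 15159.8.
Δq = 15159.8 − 3962 = +11197.8.

+11197.8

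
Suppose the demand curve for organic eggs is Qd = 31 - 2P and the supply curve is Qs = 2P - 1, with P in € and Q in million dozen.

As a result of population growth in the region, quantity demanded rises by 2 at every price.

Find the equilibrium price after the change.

8.5

Before the shock: 31 - 2P = 2P - 1 ⇒ 32 = 4P ⇒ P = 8, Q = 15.
The new curves are Qd = 33 - 2P (demand) and Qs = 2P - 1 (supply).
Clearing the new market: 33 - 2P = 2P - 1, so P = 8.5 and Q = 16.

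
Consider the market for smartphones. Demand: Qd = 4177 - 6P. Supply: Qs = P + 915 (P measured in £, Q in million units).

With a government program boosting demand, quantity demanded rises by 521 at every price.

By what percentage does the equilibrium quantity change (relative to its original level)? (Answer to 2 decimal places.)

+5.39

Before the shock: 4177 - 6P = P + 915 ⇒ 3262 = 7P ⇒ P = 466, Q = 1381.
After the shift, demand is Qd = 4698 - 6P and supply is Qs = P + 915.
Setting them equal: 4698 - 6P = P + 915 → 3783 = 7P, so P = 3783/7 ≈ 540.4286 and Q = 10188/7 ≈ 1455.4286.
%ΔQ = (1455.4286 − 1381) / 1381 × 100 = +5.39%.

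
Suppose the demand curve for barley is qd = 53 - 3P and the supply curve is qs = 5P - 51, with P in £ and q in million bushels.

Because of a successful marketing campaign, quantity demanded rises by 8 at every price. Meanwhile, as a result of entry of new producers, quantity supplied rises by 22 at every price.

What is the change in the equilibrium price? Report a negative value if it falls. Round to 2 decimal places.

Solve the original market: 53 - 3P = 5P - 51, hence P = 13 and q = 14.
The shock moves the curves to qd = 61 - 3P and qs = 5P - 29.
Setting them equal: 61 - 3P = 5P - 29 → 90 = 8P, so P = 11.25 and q = 27.25.
ΔP = 11.25 − 13 = -1.75.

-1.75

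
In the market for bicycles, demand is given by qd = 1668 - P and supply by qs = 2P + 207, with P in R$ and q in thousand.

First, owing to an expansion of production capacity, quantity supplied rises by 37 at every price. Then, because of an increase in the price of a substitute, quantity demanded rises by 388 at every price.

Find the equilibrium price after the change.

Initially, 1668 - P = 2P + 207, so 1461 = 3P and P = 487, q = 1181.
After the shift, demand is qd = 2056 - P and supply is qs = 2P + 244.
Clearing the new market: 2056 - P = 2P + 244, so P = 604 and q = 1452.

604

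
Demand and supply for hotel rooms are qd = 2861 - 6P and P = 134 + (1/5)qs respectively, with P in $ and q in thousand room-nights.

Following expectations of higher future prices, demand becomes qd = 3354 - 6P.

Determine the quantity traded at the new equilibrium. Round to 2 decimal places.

1159.09

Initially, 2861 - 6P = 5P - 670, so 3531 = 11P and P = 321, q = 935.
The shock moves the curves to qd = 3354 - 6P and qs = 5P - 670.
Setting them equal: 3354 - 6P = 5P - 670 → 4024 = 11P, so P = 4024/11 ≈ 365.8182 and q = 12750/11 ≈ 1159.0909.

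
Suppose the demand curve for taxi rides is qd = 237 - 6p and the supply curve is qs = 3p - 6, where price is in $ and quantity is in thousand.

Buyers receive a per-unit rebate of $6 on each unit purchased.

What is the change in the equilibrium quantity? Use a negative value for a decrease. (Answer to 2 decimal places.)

+12.00

Original equilibrium: 237 - 6p = 3p - 6 gives 243 = 9p, so p = 27 and q = 75.
Since buyers' out-of-pocket price is the market price minus the rebate, the effective demand curve becomes qd = 273 - 6p.
Clearing the new market: 273 - 6p = 3p - 6, so p = 31 and q = 87.
Δq = 87 − 75 = +12.00.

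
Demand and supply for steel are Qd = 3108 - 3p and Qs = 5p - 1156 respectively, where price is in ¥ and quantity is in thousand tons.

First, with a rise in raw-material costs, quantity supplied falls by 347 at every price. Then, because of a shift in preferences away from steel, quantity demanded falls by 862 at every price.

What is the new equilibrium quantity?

Before the shock: 3108 - 3p = 5p - 1156 ⇒ 4264 = 8p ⇒ p = 533, Q = 1509.
The new curves are Qd = 2246 - 3p (demand) and Qs = 5p - 1503 (supply).
Setting them equal: 2246 - 3p = 5p - 1503 → 3749 = 8p, so p = 468.625 and Q = 840.125.

840.125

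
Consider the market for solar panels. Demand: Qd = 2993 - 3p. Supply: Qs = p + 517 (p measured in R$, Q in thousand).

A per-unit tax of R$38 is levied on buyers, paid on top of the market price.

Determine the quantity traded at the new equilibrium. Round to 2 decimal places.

Original equilibrium: 2993 - 3p = p + 517 gives 2476 = 4p, so p = 619 and Q = 1136.
Since buyers pay the price plus the tax, the effective demand curve becomes Qd = 2879 - 3p.
Equate the new curves: 2879 - 3p = p + 517, giving 2362 = 4p, p = 590.5, Q = 1107.5.

1107.50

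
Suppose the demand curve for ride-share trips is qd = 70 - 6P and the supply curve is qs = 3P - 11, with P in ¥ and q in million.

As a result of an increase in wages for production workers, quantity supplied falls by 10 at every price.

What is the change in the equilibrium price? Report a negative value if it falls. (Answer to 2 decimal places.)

+1.11

Before the shock: 70 - 6P = 3P - 11 ⇒ 81 = 9P ⇒ P = 9, q = 16.
With the change applied: demand qd = 70 - 6P, supply qs = 3P - 21.
Equate the new curves: 70 - 6P = 3P - 21, giving 91 = 9P, P = 91/9 ≈ 10.1111, q = 28/3 ≈ 9.3333.
ΔP = 10.1111 − 9 = +1.11.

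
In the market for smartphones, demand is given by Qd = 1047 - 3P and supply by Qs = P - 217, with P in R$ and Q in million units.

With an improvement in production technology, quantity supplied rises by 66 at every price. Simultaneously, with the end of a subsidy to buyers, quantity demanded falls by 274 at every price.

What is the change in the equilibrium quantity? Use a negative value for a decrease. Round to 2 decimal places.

Solve the original market: 1047 - 3P = P - 217, hence P = 316 and Q = 99.
After the shift, demand is Qd = 773 - 3P and supply is Qs = P - 151.
Equate the new curves: 773 - 3P = P - 151, giving 924 = 4P, P = 231, Q = 80.
ΔQ = 80 − 99 = -19.00.

-19.00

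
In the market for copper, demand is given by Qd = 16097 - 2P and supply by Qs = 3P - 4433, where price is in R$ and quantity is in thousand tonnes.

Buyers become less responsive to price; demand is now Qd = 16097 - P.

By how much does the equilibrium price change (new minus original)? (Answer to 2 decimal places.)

Solve the original market: 16097 - 2P = 3P - 4433, hence P = 4106 and Q = 7885.
After the shift, demand is Qd = 16097 - P and supply is Qs = 3P - 4433.
Clearing the new market: 16097 - P = 3P - 4433, so P = 5132.5 and Q = 10964.5.
ΔP = 5132.5 − 4106 = +1026.50.

+1026.50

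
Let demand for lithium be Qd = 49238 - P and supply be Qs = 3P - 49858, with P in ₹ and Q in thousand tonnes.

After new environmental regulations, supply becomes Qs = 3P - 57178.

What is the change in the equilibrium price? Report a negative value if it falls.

Initially, 49238 - P = 3P - 49858, so 99096 = 4P and P = 24774, Q = 24464.
The new curves are Qd = 49238 - P (demand) and Qs = 3P - 57178 (supply).
Setting them equal: 49238 - P = 3P - 57178 → 106416 = 4P, so P = 26604 and Q = 22634.
ΔP = 26604 − 24774 = +1830.

+1830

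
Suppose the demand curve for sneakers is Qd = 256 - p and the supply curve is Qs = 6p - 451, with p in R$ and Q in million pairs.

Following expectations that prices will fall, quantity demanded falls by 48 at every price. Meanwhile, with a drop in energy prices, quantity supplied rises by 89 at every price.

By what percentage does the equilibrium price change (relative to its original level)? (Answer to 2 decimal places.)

-19.38

Before the shock: 256 - p = 6p - 451 ⇒ 707 = 7p ⇒ p = 101, Q = 155.
The new curves are Qd = 208 - p (demand) and Qs = 6p - 362 (supply).
Setting them equal: 208 - p = 6p - 362 → 570 = 7p, so p = 570/7 ≈ 81.4286 and Q = 886/7 ≈ 126.5714.
%Δp = (81.4286 − 101) / 101 × 100 = -19.38%.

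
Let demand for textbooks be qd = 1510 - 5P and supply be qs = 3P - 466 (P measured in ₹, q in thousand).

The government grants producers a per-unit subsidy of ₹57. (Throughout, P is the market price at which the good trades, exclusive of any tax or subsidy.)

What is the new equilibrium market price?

Initially, 1510 - 5P = 3P - 466, so 1976 = 8P and P = 247, q = 275.
Since sellers receive the price plus the subsidy, the effective supply curve becomes qs = 3P - 295.
Setting them equal: 1510 - 5P = 3P - 295 → 1805 = 8P, so P = 225.625 and q = 381.875.

225.625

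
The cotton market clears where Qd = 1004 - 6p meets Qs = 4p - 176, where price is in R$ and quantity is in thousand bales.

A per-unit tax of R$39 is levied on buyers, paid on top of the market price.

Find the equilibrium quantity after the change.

202.4

Original equilibrium: 1004 - 6p = 4p - 176 gives 1180 = 10p, so p = 118 and Q = 296.
Since buyers pay the price plus the tax, the effective demand curve becomes Qd = 770 - 6p.
Clearing the new market: 770 - 6p = 4p - 176, so p = 94.6 and Q = 202.4.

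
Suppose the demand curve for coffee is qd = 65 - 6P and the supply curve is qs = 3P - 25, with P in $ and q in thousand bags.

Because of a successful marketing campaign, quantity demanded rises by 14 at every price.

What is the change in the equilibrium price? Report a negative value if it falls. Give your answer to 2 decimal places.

Solve the original market: 65 - 6P = 3P - 25, hence P = 10 and q = 5.
After the shift, demand is qd = 79 - 6P and supply is qs = 3P - 25.
New equilibrium: 79 - 6P = 3P - 25 ⇒ 104 = 9P ⇒ P = 104/9 ≈ 11.5556, q = 29/3 ≈ 9.6667.
ΔP = 11.5556 − 10 = +1.56.

+1.56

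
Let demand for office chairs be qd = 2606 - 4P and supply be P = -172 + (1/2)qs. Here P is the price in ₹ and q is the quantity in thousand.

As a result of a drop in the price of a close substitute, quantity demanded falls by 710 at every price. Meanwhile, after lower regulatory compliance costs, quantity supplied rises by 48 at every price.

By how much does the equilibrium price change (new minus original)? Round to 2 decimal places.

-126.33

Solve the original market: 2606 - 4P = 2P + 344, hence P = 377 and q = 1098.
The new curves are qd = 1896 - 4P (demand) and qs = 2P + 392 (supply).
Clearing the new market: 1896 - 4P = 2P + 392, so P = 752/3 ≈ 250.6667 and q = 2680/3 ≈ 893.3333.
ΔP = 250.6667 − 377 = -126.33.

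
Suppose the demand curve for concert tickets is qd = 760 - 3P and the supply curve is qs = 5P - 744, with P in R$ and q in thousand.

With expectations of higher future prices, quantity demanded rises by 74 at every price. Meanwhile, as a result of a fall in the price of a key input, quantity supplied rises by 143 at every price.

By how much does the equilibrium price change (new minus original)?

Original equilibrium: 760 - 3P = 5P - 744 gives 1504 = 8P, so P = 188 and q = 196.
With the change applied: demand qd = 834 - 3P, supply qs = 5P - 601.
Equate the new curves: 834 - 3P = 5P - 601, giving 1435 = 8P, P = 179.375, q = 295.875.
ΔP = 179.375 − 188 = -8.625.

-8.625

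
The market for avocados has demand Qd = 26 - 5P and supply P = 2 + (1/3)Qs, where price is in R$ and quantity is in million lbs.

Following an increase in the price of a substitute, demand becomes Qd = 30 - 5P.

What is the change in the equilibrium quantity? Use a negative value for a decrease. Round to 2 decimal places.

Before the shock: 26 - 5P = 3P - 6 ⇒ 32 = 8P ⇒ P = 4, Q = 6.
The shock moves the curves to Qd = 30 - 5P and Qs = 3P - 6.
New equilibrium: 30 - 5P = 3P - 6 ⇒ 36 = 8P ⇒ P = 4.5, Q = 7.5.
ΔQ = 7.5 − 6 = +1.50.

+1.50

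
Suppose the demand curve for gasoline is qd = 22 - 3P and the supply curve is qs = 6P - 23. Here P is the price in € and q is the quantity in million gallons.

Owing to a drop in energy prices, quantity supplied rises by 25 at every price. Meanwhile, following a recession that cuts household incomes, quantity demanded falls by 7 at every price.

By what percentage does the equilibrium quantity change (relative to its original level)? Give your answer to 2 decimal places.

+52.38

Solve the original market: 22 - 3P = 6P - 23, hence P = 5 and q = 7.
The shock moves the curves to qd = 15 - 3P and qs = 6P + 2.
Equate the new curves: 15 - 3P = 6P + 2, giving 13 = 9P, P = 13/9 ≈ 1.4444, q = 32/3 ≈ 10.6667.
%Δq = (10.6667 − 7) / 7 × 100 = +52.38%.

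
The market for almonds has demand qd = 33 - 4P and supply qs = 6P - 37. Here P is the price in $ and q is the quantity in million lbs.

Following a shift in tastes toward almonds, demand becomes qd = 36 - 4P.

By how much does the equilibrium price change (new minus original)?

Before the shock: 33 - 4P = 6P - 37 ⇒ 70 = 10P ⇒ P = 7, q = 5.
The shock moves the curves to qd = 36 - 4P and qs = 6P - 37.
New equilibrium: 36 - 4P = 6P - 37 ⇒ 73 = 10P ⇒ P = 7.3, q = 6.8.
ΔP = 7.3 − 7 = +0.3.

+0.3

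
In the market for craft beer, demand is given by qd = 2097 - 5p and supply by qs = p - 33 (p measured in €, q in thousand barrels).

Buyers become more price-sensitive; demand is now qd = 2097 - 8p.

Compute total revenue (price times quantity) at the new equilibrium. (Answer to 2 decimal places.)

48201.11

Before the shock: 2097 - 5p = p - 33 ⇒ 2130 = 6p ⇒ p = 355, q = 322.
The shock moves the curves to qd = 2097 - 8p and qs = p - 33.
Clearing the new market: 2097 - 8p = p - 33, so p = 710/3 ≈ 236.6667 and q = 611/3 ≈ 203.6667.
New expenditure = 236.6667 × 203.6667 = 48201.11.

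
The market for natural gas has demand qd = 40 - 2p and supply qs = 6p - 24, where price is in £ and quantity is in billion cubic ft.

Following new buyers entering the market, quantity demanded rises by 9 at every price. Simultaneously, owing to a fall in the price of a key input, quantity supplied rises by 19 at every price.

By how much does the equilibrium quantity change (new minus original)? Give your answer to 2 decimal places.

Initially, 40 - 2p = 6p - 24, so 64 = 8p and p = 8, q = 24.
With the change applied: demand qd = 49 - 2p, supply qs = 6p - 5.
New equilibrium: 49 - 2p = 6p - 5 ⇒ 54 = 8p ⇒ p = 6.75, q = 35.5.
Δq = 35.5 − 24 = +11.50.

+11.50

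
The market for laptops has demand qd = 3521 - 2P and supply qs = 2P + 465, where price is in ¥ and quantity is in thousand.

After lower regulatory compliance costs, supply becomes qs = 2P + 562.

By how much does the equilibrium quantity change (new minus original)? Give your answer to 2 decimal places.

+48.50

Solve the original market: 3521 - 2P = 2P + 465, hence P = 764 and q = 1993.
After the shift, demand is qd = 3521 - 2P and supply is qs = 2P + 562.
Clearing the new market: 3521 - 2P = 2P + 562, so P = 739.75 and q = 2041.5.
Δq = 2041.5 − 1993 = +48.50.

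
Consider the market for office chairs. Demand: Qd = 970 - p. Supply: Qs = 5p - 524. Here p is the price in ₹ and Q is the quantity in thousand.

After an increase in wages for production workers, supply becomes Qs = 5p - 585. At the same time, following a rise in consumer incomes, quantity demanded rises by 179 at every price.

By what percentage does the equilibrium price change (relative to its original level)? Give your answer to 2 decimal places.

+16.06

Initially, 970 - p = 5p - 524, so 1494 = 6p and p = 249, Q = 721.
With the change applied: demand Qd = 1149 - p, supply Qs = 5p - 585.
New equilibrium: 1149 - p = 5p - 585 ⇒ 1734 = 6p ⇒ p = 289, Q = 860.
%Δp = (289 − 249) / 249 × 100 = +16.06%.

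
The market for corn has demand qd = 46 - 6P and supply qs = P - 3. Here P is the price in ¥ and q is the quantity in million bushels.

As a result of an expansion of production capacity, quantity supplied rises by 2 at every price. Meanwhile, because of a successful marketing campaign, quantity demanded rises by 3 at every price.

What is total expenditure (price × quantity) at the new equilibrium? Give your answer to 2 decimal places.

43.88

Initially, 46 - 6P = P - 3, so 49 = 7P and P = 7, q = 4.
The new curves are qd = 49 - 6P (demand) and qs = P - 1 (supply).
New equilibrium: 49 - 6P = P - 1 ⇒ 50 = 7P ⇒ P = 50/7 ≈ 7.1429, q = 43/7 ≈ 6.1429.
New expenditure = 7.1429 × 6.1429 = 43.88.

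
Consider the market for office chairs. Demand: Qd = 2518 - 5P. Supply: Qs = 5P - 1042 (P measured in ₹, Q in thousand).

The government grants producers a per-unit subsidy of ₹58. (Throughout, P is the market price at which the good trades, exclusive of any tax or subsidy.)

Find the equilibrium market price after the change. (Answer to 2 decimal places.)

Initially, 2518 - 5P = 5P - 1042, so 3560 = 10P and P = 356, Q = 738.
Since sellers receive the price plus the subsidy, the effective supply curve becomes Qs = 5P - 752.
Setting them equal: 2518 - 5P = 5P - 752 → 3270 = 10P, so P = 327 and Q = 883.

327.00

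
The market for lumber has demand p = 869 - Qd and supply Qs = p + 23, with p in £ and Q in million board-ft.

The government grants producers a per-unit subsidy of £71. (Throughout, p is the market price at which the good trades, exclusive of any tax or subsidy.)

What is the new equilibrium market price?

387.5

Before the shock: 869 - p = p + 23 ⇒ 846 = 2p ⇒ p = 423, Q = 446.
Since sellers receive the price plus the subsidy, the effective supply curve becomes Qs = p + 94.
Setting them equal: 869 - p = p + 94 → 775 = 2p, so p = 387.5 and Q = 481.5.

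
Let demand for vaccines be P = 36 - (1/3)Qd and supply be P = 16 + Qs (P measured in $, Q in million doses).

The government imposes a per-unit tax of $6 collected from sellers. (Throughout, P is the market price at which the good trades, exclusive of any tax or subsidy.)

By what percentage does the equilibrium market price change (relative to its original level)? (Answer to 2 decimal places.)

Solve the original market: 108 - 3P = P - 16, hence P = 31 and Q = 15.
Since sellers keep the price net of the tax, the effective supply curve becomes Qs = P - 22.
Setting them equal: 108 - 3P = P - 22 → 130 = 4P, so P = 32.5 and Q = 10.5.
%ΔP = (32.5 − 31) / 31 × 100 = +4.84%.

+4.84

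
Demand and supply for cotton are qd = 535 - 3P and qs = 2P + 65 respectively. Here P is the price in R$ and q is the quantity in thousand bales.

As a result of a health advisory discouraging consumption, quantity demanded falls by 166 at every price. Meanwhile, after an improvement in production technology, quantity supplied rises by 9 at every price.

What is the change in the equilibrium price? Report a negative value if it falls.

-35

Original equilibrium: 535 - 3P = 2P + 65 gives 470 = 5P, so P = 94 and q = 253.
The shock moves the curves to qd = 369 - 3P and qs = 2P + 74.
Equate the new curves: 369 - 3P = 2P + 74, giving 295 = 5P, P = 59, q = 192.
ΔP = 59 − 94 = -35.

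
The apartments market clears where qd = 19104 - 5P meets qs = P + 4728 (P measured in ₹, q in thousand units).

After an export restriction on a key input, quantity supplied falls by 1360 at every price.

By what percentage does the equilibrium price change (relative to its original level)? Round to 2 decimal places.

Solve the original market: 19104 - 5P = P + 4728, hence P = 2396 and q = 7124.
The shock moves the curves to qd = 19104 - 5P and qs = P + 3368.
Setting them equal: 19104 - 5P = P + 3368 → 15736 = 6P, so P = 7868/3 ≈ 2622.6667 and q = 17972/3 ≈ 5990.6667.
%ΔP = (2622.6667 − 2396) / 2396 × 100 = +9.46%.

+9.46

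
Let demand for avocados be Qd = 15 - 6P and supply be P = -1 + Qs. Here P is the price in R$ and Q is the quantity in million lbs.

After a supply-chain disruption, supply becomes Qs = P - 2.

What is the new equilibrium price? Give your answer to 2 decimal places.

Initially, 15 - 6P = P + 1, so 14 = 7P and P = 2, Q = 3.
With the change applied: demand Qd = 15 - 6P, supply Qs = P - 2.
Clearing the new market: 15 - 6P = P - 2, so P = 17/7 ≈ 2.4286 and Q = 3/7 ≈ 0.4286.

2.43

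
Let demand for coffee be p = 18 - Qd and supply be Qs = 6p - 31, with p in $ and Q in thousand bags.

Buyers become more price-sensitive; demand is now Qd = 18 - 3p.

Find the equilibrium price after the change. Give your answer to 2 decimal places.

Original equilibrium: 18 - p = 6p - 31 gives 49 = 7p, so p = 7 and Q = 11.
The shock moves the curves to Qd = 18 - 3p and Qs = 6p - 31.
Equate the new curves: 18 - 3p = 6p - 31, giving 49 = 9p, p = 49/9 ≈ 5.4444, Q = 5/3 ≈ 1.6667.

5.44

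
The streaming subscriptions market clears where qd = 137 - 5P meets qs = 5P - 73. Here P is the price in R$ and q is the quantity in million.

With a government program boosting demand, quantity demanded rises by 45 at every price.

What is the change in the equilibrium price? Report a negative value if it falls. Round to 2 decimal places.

Initially, 137 - 5P = 5P - 73, so 210 = 10P and P = 21, q = 32.
With the change applied: demand qd = 182 - 5P, supply qs = 5P - 73.
New equilibrium: 182 - 5P = 5P - 73 ⇒ 255 = 10P ⇒ P = 25.5, q = 54.5.
ΔP = 25.5 − 21 = +4.50.

+4.50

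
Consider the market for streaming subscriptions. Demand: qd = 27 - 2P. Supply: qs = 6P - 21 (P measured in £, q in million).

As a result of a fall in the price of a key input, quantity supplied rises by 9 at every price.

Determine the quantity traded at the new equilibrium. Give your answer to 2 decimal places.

17.25

Before the shock: 27 - 2P = 6P - 21 ⇒ 48 = 8P ⇒ P = 6, q = 15.
After the shift, demand is qd = 27 - 2P and supply is qs = 6P - 12.
Equate the new curves: 27 - 2P = 6P - 12, giving 39 = 8P, P = 4.875, q = 17.25.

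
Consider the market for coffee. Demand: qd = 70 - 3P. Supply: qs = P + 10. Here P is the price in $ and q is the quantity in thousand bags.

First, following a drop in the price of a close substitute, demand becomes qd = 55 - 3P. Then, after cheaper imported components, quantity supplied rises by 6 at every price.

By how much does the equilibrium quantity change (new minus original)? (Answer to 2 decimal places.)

+0.75

Before the shock: 70 - 3P = P + 10 ⇒ 60 = 4P ⇒ P = 15, q = 25.
The new curves are qd = 55 - 3P (demand) and qs = P + 16 (supply).
Setting them equal: 55 - 3P = P + 16 → 39 = 4P, so P = 9.75 and q = 25.75.
Δq = 25.75 − 25 = +0.75.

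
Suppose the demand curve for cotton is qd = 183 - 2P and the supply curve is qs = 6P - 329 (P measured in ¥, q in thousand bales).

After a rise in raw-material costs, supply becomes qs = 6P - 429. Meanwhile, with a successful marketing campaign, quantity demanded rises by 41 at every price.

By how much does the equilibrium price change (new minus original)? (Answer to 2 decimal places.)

+17.63

Solve the original market: 183 - 2P = 6P - 329, hence P = 64 and q = 55.
The new curves are qd = 224 - 2P (demand) and qs = 6P - 429 (supply).
Clearing the new market: 224 - 2P = 6P - 429, so P = 81.625 and q = 60.75.
ΔP = 81.625 − 64 = +17.63.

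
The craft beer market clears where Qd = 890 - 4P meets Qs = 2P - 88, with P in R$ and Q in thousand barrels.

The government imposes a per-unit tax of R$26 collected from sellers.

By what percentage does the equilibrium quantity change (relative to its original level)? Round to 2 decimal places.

Original equilibrium: 890 - 4P = 2P - 88 gives 978 = 6P, so P = 163 and Q = 238.
Since sellers keep the price net of the tax, the effective supply curve becomes Qs = 2P - 140.
New equilibrium: 890 - 4P = 2P - 140 ⇒ 1030 = 6P ⇒ P = 515/3 ≈ 171.6667, Q = 610/3 ≈ 203.3333.
%ΔQ = (203.3333 − 238) / 238 × 100 = -14.57%.

-14.57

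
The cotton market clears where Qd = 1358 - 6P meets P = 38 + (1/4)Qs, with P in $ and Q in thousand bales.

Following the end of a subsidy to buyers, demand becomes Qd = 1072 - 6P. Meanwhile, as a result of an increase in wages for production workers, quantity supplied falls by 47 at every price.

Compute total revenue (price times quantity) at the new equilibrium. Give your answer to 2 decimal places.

39324.74

Original equilibrium: 1358 - 6P = 4P - 152 gives 1510 = 10P, so P = 151 and Q = 452.
With the change applied: demand Qd = 1072 - 6P, supply Qs = 4P - 199.
New equilibrium: 1072 - 6P = 4P - 199 ⇒ 1271 = 10P ⇒ P = 127.1, Q = 309.4.
New expenditure = 127.1 × 309.4 = 39324.74.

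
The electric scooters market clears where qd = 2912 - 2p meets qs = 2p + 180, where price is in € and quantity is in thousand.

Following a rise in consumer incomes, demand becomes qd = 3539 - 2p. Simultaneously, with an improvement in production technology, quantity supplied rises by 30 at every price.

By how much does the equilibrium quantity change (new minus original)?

+328.5

Initially, 2912 - 2p = 2p + 180, so 2732 = 4p and p = 683, q = 1546.
The shock moves the curves to qd = 3539 - 2p and qs = 2p + 210.
Clearing the new market: 3539 - 2p = 2p + 210, so p = 832.25 and q = 1874.5.
Δq = 1874.5 − 1546 = +328.5.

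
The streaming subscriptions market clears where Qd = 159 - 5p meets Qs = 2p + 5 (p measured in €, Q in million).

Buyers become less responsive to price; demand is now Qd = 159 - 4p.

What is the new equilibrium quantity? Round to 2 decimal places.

Initially, 159 - 5p = 2p + 5, so 154 = 7p and p = 22, Q = 49.
The new curves are Qd = 159 - 4p (demand) and Qs = 2p + 5 (supply).
Equate the new curves: 159 - 4p = 2p + 5, giving 154 = 6p, p = 77/3 ≈ 25.6667, Q = 169/3 ≈ 56.3333.

56.33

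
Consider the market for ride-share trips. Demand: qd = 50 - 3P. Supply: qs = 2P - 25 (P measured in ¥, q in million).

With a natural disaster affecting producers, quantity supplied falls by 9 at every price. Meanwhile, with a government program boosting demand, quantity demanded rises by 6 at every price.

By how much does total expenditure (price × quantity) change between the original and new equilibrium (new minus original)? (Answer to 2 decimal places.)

Initially, 50 - 3P = 2P - 25, so 75 = 5P and P = 15, q = 5.
With the change applied: demand qd = 56 - 3P, supply qs = 2P - 34.
Clearing the new market: 56 - 3P = 2P - 34, so P = 18 and q = 2.
Expenditure moves from 15×5 = 75 to 18×2 = 36; change = -39.00.

-39.00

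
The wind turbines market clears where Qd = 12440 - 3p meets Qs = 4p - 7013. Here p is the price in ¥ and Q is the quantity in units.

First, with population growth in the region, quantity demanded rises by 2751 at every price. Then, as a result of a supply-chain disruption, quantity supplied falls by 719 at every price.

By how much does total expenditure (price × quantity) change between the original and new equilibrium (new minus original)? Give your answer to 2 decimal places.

Solve the original market: 12440 - 3p = 4p - 7013, hence p = 2779 and Q = 4103.
After the shift, demand is Qd = 15191 - 3p and supply is Qs = 4p - 7732.
Equate the new curves: 15191 - 3p = 4p - 7732, giving 22923 = 7p, p = 22923/7 ≈ 3274.7143, Q = 37568/7 ≈ 5366.8571.
Expenditure moves from 2779×4103 = 11402237 to 3274.7143×5366.8571 = 17574923.7551; change = +6172686.76.

+6172686.76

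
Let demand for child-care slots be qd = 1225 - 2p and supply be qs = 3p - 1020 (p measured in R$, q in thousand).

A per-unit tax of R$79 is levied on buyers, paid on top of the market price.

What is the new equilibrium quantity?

232.2

Solve the original market: 1225 - 2p = 3p - 1020, hence p = 449 and q = 327.
Since buyers pay the price plus the tax, the effective demand curve becomes qd = 1067 - 2p.
Setting them equal: 1067 - 2p = 3p - 1020 → 2087 = 5p, so p = 417.4 and q = 232.2.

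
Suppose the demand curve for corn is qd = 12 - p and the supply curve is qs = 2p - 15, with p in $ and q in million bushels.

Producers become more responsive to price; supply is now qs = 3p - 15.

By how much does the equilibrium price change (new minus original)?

Original equilibrium: 12 - p = 2p - 15 gives 27 = 3p, so p = 9 and q = 3.
The new curves are qd = 12 - p (demand) and qs = 3p - 15 (supply).
New equilibrium: 12 - p = 3p - 15 ⇒ 27 = 4p ⇒ p = 6.75, q = 5.25.
Δp = 6.75 − 9 = -2.25.

-2.25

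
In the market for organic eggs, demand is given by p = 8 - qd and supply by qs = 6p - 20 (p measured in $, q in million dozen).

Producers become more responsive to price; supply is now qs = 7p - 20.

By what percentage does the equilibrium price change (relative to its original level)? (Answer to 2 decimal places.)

-12.50

Initially, 8 - p = 6p - 20, so 28 = 7p and p = 4, q = 4.
After the shift, demand is qd = 8 - p and supply is qs = 7p - 20.
Clearing the new market: 8 - p = 7p - 20, so p = 3.5 and q = 4.5.
%Δp = (3.5 − 4) / 4 × 100 = -12.50%.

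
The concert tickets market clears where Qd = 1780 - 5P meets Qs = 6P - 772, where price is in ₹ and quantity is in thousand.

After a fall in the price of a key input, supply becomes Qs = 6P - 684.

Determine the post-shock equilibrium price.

Original equilibrium: 1780 - 5P = 6P - 772 gives 2552 = 11P, so P = 232 and Q = 620.
With the change applied: demand Qd = 1780 - 5P, supply Qs = 6P - 684.
Clearing the new market: 1780 - 5P = 6P - 684, so P = 224 and Q = 660.

224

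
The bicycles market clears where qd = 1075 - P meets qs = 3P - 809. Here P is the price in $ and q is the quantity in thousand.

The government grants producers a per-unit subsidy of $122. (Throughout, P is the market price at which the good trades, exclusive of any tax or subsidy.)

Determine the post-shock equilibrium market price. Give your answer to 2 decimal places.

379.50

Original equilibrium: 1075 - P = 3P - 809 gives 1884 = 4P, so P = 471 and q = 604.
Since sellers receive the price plus the subsidy, the effective supply curve becomes qs = 3P - 443.
Equate the new curves: 1075 - P = 3P - 443, giving 1518 = 4P, P = 379.5, q = 695.5.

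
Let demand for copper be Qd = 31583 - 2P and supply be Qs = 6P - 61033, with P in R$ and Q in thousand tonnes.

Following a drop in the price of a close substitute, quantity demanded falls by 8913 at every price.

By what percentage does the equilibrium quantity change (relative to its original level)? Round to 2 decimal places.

-79.31

Before the shock: 31583 - 2P = 6P - 61033 ⇒ 92616 = 8P ⇒ P = 11577, Q = 8429.
The shock moves the curves to Qd = 22670 - 2P and Qs = 6P - 61033.
New equilibrium: 22670 - 2P = 6P - 61033 ⇒ 83703 = 8P ⇒ P = 10462.875, Q = 1744.25.
%ΔQ = (1744.25 − 8429) / 8429 × 100 = -79.31%.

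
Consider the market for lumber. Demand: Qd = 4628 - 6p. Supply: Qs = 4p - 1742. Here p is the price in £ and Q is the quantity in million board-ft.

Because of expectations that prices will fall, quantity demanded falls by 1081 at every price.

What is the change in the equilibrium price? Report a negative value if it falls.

Before the shock: 4628 - 6p = 4p - 1742 ⇒ 6370 = 10p ⇒ p = 637, Q = 806.
The new curves are Qd = 3547 - 6p (demand) and Qs = 4p - 1742 (supply).
Setting them equal: 3547 - 6p = 4p - 1742 → 5289 = 10p, so p = 528.9 and Q = 373.6.
Δp = 528.9 − 637 = -108.1.

-108.1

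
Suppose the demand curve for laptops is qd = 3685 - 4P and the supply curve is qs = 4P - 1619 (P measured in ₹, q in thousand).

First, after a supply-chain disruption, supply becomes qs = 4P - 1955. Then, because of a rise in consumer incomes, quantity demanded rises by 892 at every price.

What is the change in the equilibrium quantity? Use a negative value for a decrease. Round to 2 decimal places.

+278.00

Solve the original market: 3685 - 4P = 4P - 1619, hence P = 663 and q = 1033.
After the shift, demand is qd = 4577 - 4P and supply is qs = 4P - 1955.
Clearing the new market: 4577 - 4P = 4P - 1955, so P = 816.5 and q = 1311.
Δq = 1311 − 1033 = +278.00.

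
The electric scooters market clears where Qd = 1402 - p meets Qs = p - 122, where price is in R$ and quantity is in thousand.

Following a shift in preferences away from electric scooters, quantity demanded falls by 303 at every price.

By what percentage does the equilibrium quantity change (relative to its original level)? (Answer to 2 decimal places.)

-23.67

Original equilibrium: 1402 - p = p - 122 gives 1524 = 2p, so p = 762 and Q = 640.
After the shift, demand is Qd = 1099 - p and supply is Qs = p - 122.
Setting them equal: 1099 - p = p - 122 → 1221 = 2p, so p = 610.5 and Q = 488.5.
%ΔQ = (488.5 − 640) / 640 × 100 = -23.67%.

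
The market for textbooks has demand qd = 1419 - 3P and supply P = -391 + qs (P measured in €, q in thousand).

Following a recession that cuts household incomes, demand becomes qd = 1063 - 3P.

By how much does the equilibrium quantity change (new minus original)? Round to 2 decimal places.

-89.00

Before the shock: 1419 - 3P = P + 391 ⇒ 1028 = 4P ⇒ P = 257, q = 648.
The shock moves the curves to qd = 1063 - 3P and qs = P + 391.
New equilibrium: 1063 - 3P = P + 391 ⇒ 672 = 4P ⇒ P = 168, q = 559.
Δq = 559 − 648 = -89.00.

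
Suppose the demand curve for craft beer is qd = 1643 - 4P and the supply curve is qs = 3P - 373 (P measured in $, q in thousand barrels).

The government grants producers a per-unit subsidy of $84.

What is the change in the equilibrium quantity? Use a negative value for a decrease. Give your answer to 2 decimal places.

Solve the original market: 1643 - 4P = 3P - 373, hence P = 288 and q = 491.
Since sellers receive the price plus the subsidy, the effective supply curve becomes qs = 3P - 121.
Equate the new curves: 1643 - 4P = 3P - 121, giving 1764 = 7P, P = 252, q = 635.
Δq = 635 − 491 = +144.00.

+144.00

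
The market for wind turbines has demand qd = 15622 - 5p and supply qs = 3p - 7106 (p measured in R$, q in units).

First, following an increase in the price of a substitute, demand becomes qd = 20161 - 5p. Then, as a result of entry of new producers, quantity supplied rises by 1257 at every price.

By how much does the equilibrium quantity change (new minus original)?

+2487.75

Before the shock: 15622 - 5p = 3p - 7106 ⇒ 22728 = 8p ⇒ p = 2841, q = 1417.
With the change applied: demand qd = 20161 - 5p, supply qs = 3p - 5849.
New equilibrium: 20161 - 5p = 3p - 5849 ⇒ 26010 = 8p ⇒ p = 3251.25, q = 3904.75.
Δq = 3904.75 − 1417 = +2487.75.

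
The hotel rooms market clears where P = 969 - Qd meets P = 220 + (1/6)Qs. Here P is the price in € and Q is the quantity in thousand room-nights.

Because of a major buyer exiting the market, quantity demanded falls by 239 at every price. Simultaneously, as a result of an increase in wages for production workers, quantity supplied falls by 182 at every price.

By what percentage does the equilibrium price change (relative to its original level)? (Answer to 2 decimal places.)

-2.49

Original equilibrium: 969 - P = 6P - 1320 gives 2289 = 7P, so P = 327 and Q = 642.
The new curves are Qd = 730 - P (demand) and Qs = 6P - 1502 (supply).
Equate the new curves: 730 - P = 6P - 1502, giving 2232 = 7P, P = 2232/7 ≈ 318.8571, Q = 2878/7 ≈ 411.1429.
%ΔP = (318.8571 − 327) / 327 × 100 = -2.49%.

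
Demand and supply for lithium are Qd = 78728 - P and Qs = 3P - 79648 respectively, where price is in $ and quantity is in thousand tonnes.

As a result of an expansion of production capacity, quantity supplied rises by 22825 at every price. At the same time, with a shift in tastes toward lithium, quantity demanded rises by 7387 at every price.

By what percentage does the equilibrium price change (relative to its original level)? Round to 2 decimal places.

-9.75

Initially, 78728 - P = 3P - 79648, so 158376 = 4P and P = 39594, Q = 39134.
After the shift, demand is Qd = 86115 - P and supply is Qs = 3P - 56823.
Equate the new curves: 86115 - P = 3P - 56823, giving 142938 = 4P, P = 35734.5, Q = 50380.5.
%ΔP = (35734.5 − 39594) / 39594 × 100 = -9.75%.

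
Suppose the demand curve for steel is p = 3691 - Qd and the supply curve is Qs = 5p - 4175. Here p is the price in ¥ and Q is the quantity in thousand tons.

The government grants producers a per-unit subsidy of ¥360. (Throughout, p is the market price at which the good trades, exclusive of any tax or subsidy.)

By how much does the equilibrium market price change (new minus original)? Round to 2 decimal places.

Initially, 3691 - p = 5p - 4175, so 7866 = 6p and p = 1311, Q = 2380.
Since sellers receive the price plus the subsidy, the effective supply curve becomes Qs = 5p - 2375.
Equate the new curves: 3691 - p = 5p - 2375, giving 6066 = 6p, p = 1011, Q = 2680.
Δp = 1011 − 1311 = -300.00.

-300.00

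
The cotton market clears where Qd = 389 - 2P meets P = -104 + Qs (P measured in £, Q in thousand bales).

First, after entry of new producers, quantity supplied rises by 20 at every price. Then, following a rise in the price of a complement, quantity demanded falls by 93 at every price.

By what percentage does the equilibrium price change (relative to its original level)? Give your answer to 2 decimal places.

Before the shock: 389 - 2P = P + 104 ⇒ 285 = 3P ⇒ P = 95, Q = 199.
With the change applied: demand Qd = 296 - 2P, supply Qs = P + 124.
Equate the new curves: 296 - 2P = P + 124, giving 172 = 3P, P = 172/3 ≈ 57.3333, Q = 544/3 ≈ 181.3333.
%ΔP = (57.3333 − 95) / 95 × 100 = -39.65%.

-39.65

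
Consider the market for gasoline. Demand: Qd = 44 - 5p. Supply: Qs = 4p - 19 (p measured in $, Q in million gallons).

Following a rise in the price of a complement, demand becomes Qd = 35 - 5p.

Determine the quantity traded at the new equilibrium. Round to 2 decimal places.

Before the shock: 44 - 5p = 4p - 19 ⇒ 63 = 9p ⇒ p = 7, Q = 9.
After the shift, demand is Qd = 35 - 5p and supply is Qs = 4p - 19.
Equate the new curves: 35 - 5p = 4p - 19, giving 54 = 9p, p = 6, Q = 5.

5.00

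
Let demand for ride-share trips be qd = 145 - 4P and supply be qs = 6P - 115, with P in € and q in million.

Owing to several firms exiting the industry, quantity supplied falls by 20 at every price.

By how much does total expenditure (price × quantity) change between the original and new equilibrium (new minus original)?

Before the shock: 145 - 4P = 6P - 115 ⇒ 260 = 10P ⇒ P = 26, q = 41.
The shock moves the curves to qd = 145 - 4P and qs = 6P - 135.
Setting them equal: 145 - 4P = 6P - 135 → 280 = 10P, so P = 28 and q = 33.
Expenditure moves from 26×41 = 1066 to 28×33 = 924; change = -142.

-142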